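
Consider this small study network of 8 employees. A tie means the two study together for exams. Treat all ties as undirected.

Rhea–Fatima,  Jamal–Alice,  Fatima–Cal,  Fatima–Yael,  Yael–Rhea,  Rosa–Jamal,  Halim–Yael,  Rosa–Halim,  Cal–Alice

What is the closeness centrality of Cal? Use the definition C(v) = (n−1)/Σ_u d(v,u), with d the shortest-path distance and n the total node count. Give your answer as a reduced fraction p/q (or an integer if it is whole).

1/2

Distances from Cal: Alice:1, Fatima:1, Halim:3, Jamal:2, Rhea:2, Rosa:3, Yael:2. Sum = 14.
n = 8, so closeness = 7/14 = 1/2.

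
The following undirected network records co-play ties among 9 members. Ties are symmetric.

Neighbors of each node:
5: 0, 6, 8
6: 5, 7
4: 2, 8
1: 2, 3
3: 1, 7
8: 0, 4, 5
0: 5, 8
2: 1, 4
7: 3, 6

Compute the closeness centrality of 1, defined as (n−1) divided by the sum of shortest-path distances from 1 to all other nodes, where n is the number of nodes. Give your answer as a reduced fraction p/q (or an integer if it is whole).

2/5

Distances from 1: 0:4, 2:1, 3:1, 4:2, 5:4, 6:3, 7:2, 8:3. Sum = 20.
n = 9, so closeness = 8/20 = 2/5.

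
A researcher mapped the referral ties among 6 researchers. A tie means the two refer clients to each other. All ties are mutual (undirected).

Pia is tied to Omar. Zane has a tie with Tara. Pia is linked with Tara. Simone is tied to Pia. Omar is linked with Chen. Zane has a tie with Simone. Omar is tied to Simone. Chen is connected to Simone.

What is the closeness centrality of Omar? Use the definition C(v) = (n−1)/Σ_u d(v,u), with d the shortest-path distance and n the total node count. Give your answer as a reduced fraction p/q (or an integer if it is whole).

5/7

Distances from Omar: Chen:1, Pia:1, Simone:1, Tara:2, Zane:2. Sum = 7.
n = 6, so closeness = 5/7.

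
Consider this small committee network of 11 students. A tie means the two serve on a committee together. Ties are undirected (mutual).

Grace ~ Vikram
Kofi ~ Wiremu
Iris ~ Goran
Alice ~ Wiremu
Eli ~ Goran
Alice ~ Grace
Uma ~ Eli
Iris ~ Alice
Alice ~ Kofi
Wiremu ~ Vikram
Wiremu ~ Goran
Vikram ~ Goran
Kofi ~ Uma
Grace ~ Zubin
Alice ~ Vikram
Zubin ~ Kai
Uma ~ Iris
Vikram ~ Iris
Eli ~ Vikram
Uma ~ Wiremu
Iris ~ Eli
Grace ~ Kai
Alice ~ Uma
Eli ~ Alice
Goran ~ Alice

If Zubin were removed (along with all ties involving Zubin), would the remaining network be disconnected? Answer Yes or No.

Even without Zubin, every remaining node can still reach every other (the residual graph is connected), so Zubin is not a cut vertex.

No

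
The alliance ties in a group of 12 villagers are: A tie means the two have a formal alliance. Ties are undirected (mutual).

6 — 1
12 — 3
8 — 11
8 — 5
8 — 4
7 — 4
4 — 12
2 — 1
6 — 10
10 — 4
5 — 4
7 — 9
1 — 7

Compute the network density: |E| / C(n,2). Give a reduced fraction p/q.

13/66

There are 13 edges and 12 nodes, so the maximum possible is C(12,2) = 66.
Density = 13/66.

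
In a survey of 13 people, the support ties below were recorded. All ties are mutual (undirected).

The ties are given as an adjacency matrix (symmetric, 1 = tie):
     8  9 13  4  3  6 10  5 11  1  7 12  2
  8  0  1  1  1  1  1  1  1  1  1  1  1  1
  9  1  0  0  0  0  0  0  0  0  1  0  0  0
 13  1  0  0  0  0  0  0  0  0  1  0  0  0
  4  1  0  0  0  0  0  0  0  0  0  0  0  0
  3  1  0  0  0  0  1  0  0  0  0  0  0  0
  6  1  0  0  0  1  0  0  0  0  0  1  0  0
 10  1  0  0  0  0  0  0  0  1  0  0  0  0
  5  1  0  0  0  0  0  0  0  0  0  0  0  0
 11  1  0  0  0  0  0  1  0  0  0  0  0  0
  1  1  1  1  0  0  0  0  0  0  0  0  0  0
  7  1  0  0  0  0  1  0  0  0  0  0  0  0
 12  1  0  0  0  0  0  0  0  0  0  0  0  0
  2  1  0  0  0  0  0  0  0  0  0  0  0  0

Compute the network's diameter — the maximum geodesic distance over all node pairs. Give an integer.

2

Eccentricity of each node (its greatest distance to any other): 1:2, 2:2, 3:2, 4:2, 5:2, 6:2, 7:2, 8:1, 9:2, 10:2, 11:2, 12:2, 13:2.
The maximum eccentricity is 2, realized for instance by the pair 9–13 via 9 – 8 – 13. So the diameter is 2.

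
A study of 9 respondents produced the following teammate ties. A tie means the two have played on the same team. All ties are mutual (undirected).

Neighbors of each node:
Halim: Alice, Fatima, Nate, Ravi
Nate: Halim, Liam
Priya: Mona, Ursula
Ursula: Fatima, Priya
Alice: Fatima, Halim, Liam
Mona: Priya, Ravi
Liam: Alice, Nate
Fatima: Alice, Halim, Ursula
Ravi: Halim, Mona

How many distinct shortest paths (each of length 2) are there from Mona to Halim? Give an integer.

1

The shortest distance is 2, and the only length-2 path is Mona–Ravi–Halim. So there is exactly 1 shortest path.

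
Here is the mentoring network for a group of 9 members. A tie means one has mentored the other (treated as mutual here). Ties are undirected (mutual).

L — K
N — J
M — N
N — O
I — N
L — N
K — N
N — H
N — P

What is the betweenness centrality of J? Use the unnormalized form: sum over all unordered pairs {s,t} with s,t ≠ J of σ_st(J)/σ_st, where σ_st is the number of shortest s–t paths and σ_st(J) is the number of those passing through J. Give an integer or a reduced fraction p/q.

No shortest path between any pair of other nodes passes through J.
Summing the contributions gives betweenness(J) = 0.

0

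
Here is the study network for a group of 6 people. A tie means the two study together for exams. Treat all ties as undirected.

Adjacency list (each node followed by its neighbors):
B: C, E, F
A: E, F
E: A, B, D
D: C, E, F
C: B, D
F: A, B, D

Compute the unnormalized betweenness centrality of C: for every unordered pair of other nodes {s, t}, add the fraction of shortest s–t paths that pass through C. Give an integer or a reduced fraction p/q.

Pairs whose geodesics pass through C — B–D: 1/3.
All other pairs contribute 0.
Summing the contributions gives betweenness(C) = 1/3.

1/3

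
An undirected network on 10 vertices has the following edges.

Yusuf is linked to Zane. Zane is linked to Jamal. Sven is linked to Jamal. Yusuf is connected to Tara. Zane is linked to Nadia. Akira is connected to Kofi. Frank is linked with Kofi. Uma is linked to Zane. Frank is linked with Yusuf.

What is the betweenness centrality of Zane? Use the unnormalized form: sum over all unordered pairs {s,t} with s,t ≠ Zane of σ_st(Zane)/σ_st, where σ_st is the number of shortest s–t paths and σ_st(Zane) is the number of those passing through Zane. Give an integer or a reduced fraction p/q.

Pairs whose geodesics pass through Zane — Akira–Nadia: 1; Akira–Sven: 1; Akira–Uma: 1; Akira–Jamal: 1; Kofi–Nadia: 1; Kofi–Sven: 1; Kofi–Uma: 1; Kofi–Jamal: 1; Yusuf–Nadia: 1; Yusuf–Sven: 1; Yusuf–Uma: 1; Yusuf–Jamal: 1; Nadia–Sven: 1; Nadia–Tara: 1 … (+11 more pairs).
All other pairs contribute 0.
Summing the contributions gives betweenness(Zane) = 25.

25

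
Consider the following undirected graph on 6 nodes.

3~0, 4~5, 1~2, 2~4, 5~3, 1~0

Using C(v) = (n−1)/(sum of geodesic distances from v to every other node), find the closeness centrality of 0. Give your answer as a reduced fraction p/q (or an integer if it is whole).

Distances from 0: 1:1, 2:2, 3:1, 4:3, 5:2. Sum = 9.
n = 6, so closeness = 5/9.

5/9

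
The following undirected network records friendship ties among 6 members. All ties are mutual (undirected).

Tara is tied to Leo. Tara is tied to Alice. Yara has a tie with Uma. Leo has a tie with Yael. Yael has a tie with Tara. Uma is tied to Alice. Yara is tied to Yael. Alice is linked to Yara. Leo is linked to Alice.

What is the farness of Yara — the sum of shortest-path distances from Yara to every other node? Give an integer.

Distances from Yara: Alice:1, Leo:2, Tara:2, Uma:1, Yael:1.
Sum = 1 + 2 + 2 + 1 + 1 = 7.

7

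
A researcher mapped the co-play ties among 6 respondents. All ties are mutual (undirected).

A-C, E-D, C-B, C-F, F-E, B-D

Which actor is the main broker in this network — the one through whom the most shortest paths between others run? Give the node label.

C

Unnormalized betweenness of each node: A:0, B:2, C:5, D:1, E:1, F:2.
C has the largest value, 5, making it the main broker — the node through which the most shortest paths run.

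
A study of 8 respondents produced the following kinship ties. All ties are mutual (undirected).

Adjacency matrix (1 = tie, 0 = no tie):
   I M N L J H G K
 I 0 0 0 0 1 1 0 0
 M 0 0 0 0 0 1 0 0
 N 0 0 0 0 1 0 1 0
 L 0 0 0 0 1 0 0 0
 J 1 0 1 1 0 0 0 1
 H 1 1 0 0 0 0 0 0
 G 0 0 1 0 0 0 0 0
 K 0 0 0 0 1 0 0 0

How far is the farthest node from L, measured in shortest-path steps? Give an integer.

Distances from L: G:3, H:3, I:2, J:1, K:2, M:4, N:2.
The largest is 4 (to M), so the eccentricity of L is 4.

4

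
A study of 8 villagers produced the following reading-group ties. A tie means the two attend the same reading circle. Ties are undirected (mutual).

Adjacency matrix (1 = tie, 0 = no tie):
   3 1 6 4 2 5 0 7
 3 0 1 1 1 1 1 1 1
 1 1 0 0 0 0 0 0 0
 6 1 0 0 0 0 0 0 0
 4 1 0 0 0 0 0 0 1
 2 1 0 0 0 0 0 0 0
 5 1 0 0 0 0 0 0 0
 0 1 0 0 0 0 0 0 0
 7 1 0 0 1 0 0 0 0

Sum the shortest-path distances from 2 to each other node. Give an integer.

13

Distances from 2: 0:2, 1:2, 3:1, 4:2, 5:2, 6:2, 7:2.
Sum = 2 + 2 + 1 + 2 + 2 + 2 + 2 = 13.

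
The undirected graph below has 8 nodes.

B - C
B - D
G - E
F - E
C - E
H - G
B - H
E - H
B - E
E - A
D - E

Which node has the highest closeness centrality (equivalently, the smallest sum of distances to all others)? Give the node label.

Farness (sum of distances to all others) for each node — A:13, B:10, C:12, D:12, E:7, F:13, G:12, H:11.
The smallest farness is 7, for E, so E has the highest closeness.

E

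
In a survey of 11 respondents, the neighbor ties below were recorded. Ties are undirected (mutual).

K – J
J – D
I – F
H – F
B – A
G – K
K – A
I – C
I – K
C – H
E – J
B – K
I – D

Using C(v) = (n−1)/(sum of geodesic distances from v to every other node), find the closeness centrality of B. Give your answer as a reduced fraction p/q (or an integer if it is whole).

Distances from B: A:1, C:3, D:3, E:3, F:3, G:2, H:4, I:2, J:2, K:1. Sum = 24.
n = 11, so closeness = 10/24 = 5/12.

5/12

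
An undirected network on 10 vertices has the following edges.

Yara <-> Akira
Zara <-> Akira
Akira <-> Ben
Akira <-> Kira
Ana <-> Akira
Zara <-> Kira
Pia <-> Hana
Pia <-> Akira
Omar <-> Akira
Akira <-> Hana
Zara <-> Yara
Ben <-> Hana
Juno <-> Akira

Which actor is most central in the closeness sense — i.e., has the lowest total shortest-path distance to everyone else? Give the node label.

Akira

Farness (sum of distances to all others) for each node — Akira:9, Ana:17, Ben:16, Hana:15, Juno:17, Kira:16, Omar:17, Pia:16, Yara:16, Zara:15.
The smallest farness is 9, for Akira, so Akira has the highest closeness.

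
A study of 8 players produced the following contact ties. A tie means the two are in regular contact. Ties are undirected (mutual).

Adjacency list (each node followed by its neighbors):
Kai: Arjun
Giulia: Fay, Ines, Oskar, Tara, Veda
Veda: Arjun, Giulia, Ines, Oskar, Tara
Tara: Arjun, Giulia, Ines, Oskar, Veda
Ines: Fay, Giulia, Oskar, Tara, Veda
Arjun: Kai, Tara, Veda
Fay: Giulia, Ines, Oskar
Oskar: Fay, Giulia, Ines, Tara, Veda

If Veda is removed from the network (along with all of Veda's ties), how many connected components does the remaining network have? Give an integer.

Veda's neighbors (Arjun, Giulia, Ines, Oskar, and Tara) remain reachable from one another through other ties, so the rest of the network stays in one piece.

1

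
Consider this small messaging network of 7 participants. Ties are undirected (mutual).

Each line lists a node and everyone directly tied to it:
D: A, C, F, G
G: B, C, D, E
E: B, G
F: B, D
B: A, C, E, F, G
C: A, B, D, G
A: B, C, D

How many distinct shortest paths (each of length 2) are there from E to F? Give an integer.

1

The shortest distance is 2, and the only length-2 path is E–B–F. So there is exactly 1 shortest path.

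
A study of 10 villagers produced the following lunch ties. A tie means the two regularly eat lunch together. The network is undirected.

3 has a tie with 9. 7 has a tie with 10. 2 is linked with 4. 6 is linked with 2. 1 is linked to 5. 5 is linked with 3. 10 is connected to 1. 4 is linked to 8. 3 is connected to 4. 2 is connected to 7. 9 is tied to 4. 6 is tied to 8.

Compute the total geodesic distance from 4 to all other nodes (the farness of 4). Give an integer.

Distances from 4: 1:3, 2:1, 3:1, 5:2, 6:2, 7:2, 8:1, 9:1, 10:3.
Sum = 3 + 1 + 1 + 2 + 2 + 2 + 1 + 1 + 3 = 16.

16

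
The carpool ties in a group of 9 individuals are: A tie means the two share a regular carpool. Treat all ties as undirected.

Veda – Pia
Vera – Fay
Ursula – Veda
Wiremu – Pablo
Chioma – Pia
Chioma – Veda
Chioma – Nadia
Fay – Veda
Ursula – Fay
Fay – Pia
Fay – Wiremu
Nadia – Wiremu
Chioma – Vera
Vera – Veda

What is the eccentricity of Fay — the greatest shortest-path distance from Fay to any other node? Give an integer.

Distances from Fay: Chioma:2, Nadia:2, Pablo:2, Pia:1, Ursula:1, Veda:1, Vera:1, Wiremu:1.
The largest is 2 (to Chioma, Nadia, and Pablo), so the eccentricity of Fay is 2.

2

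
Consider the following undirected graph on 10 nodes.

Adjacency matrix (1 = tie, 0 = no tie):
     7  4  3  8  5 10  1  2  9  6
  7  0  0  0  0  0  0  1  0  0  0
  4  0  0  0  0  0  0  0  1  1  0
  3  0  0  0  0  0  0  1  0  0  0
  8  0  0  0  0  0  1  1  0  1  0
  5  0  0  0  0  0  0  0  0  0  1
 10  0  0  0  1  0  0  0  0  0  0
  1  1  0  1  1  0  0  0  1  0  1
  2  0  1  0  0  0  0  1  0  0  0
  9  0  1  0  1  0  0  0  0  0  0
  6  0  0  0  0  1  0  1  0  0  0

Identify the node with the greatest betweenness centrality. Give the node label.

1

Unnormalized betweenness of each node: 1:27, 2:5, 3:0, 4:1, 5:0, 6:8, 7:0, 8:13, 9:2, 10:0.
1 has the largest value, 27, making it the main broker — the node through which the most shortest paths run.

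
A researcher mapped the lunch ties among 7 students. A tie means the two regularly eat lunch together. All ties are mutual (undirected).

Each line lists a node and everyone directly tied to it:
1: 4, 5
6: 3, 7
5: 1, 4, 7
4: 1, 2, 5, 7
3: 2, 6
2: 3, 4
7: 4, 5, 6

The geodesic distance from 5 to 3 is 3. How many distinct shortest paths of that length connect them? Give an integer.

The shortest distance is 3. The length-3 paths are: 5–7–6–3; 5–4–2–3.
That gives 2 distinct shortest paths.

2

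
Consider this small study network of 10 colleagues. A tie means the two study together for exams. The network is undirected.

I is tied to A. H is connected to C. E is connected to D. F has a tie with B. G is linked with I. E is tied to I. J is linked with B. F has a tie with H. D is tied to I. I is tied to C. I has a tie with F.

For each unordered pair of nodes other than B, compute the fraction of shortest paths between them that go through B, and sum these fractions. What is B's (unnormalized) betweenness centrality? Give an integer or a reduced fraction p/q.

Pairs whose geodesics pass through B — C–J: 2/2; J–A: 1; J–E: 1; J–D: 1; J–H: 1; J–F: 1; J–G: 1; J–I: 1.
All other pairs contribute 0.
Summing the contributions gives betweenness(B) = 8.

8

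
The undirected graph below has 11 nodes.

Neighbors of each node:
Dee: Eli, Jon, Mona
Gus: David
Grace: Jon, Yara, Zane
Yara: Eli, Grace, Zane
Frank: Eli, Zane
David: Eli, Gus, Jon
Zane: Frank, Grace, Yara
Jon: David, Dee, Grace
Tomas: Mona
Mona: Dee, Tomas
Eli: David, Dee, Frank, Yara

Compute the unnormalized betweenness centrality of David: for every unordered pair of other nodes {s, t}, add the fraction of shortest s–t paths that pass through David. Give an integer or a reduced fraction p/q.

59/6

Pairs whose geodesics pass through David — Yara–Gus: 1; Frank–Gus: 1; Frank–Jon: 1/3; Eli–Gus: 1; Eli–Jon: 1/2; Mona–Gus: 2/2; Grace–Gus: 1; Tomas–Gus: 2/2; Zane–Gus: 3/3; Gus–Jon: 1; Gus–Dee: 2/2.
All other pairs contribute 0.
Summing the contributions gives betweenness(David) = 59/6.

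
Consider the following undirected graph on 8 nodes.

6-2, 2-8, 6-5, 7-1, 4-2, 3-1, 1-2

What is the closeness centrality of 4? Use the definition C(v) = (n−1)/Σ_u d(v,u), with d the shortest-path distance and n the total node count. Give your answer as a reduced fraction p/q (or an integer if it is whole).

Distances from 4: 1:2, 2:1, 3:3, 5:3, 6:2, 7:3, 8:2. Sum = 16.
n = 8, so closeness = 7/16.

7/16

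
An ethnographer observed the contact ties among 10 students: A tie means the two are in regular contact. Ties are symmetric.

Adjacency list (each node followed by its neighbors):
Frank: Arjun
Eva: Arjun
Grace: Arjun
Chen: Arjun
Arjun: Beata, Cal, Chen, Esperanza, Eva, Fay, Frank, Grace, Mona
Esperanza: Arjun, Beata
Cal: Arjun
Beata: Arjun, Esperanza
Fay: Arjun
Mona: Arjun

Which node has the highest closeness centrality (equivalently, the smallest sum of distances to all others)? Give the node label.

Farness (sum of distances to all others) for each node — Arjun:9, Beata:16, Cal:17, Chen:17, Esperanza:16, Eva:17, Fay:17, Frank:17, Grace:17, Mona:17.
The smallest farness is 9, for Arjun, so Arjun has the highest closeness.

Arjun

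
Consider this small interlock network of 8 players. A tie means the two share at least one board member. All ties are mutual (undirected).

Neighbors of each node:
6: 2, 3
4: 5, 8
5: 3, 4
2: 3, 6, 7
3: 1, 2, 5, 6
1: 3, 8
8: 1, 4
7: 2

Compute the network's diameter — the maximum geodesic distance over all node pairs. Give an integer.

Eccentricity of each node (its greatest distance to any other): 1:3, 2:3, 3:2, 4:4, 5:3, 6:3, 7:4, 8:4.
The maximum eccentricity is 4, realized for instance by the pair 7–4 via 7 – 2 – 3 – 5 – 4. So the diameter is 4.

4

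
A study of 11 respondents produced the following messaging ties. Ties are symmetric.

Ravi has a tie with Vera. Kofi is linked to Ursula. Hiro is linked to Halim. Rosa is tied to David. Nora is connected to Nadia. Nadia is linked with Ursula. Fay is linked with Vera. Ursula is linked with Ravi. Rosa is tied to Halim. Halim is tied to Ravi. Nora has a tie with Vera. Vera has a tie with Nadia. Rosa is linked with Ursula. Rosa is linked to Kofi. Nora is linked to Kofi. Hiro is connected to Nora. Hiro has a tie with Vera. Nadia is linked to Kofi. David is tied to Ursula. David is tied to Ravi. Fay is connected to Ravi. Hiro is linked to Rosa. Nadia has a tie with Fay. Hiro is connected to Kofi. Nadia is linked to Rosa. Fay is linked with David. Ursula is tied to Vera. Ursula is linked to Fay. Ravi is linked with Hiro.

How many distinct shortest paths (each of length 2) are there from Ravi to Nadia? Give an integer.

The shortest distance is 2. The length-2 paths are: Ravi–Fay–Nadia; Ravi–Vera–Nadia; Ravi–Ursula–Nadia.
That gives 3 distinct shortest paths.

3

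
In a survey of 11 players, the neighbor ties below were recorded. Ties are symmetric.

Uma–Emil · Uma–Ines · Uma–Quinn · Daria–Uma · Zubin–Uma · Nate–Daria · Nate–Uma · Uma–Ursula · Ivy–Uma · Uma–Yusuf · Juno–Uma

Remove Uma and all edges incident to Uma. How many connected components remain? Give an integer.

9

Without Uma, the remaining ties split the others into: {Ivy}; {Quinn}; {Ursula}; {Daria, Nate}; {Ines}; {Yusuf}; {Juno}; {Emil}; {Zubin}.
That's 9 separate components.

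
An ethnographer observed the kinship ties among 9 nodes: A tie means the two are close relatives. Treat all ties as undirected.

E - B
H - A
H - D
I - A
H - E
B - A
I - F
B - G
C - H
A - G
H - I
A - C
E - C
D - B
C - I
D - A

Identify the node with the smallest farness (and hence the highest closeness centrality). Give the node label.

A

Farness (sum of distances to all others) for each node — A:10, B:13, C:12, D:14, E:14, F:19, G:15, H:11, I:12.
The smallest farness is 10, for A, so A has the highest closeness.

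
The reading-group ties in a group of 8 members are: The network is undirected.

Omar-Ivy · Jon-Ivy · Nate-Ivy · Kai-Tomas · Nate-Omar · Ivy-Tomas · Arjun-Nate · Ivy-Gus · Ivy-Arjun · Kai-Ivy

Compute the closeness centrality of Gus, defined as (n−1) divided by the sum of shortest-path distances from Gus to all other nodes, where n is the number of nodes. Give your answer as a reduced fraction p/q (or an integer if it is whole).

Distances from Gus: Arjun:2, Ivy:1, Jon:2, Kai:2, Nate:2, Omar:2, Tomas:2. Sum = 13.
n = 8, so closeness = 7/13.

7/13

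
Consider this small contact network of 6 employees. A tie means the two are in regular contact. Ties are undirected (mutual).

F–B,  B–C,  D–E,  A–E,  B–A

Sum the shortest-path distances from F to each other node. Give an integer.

12

Distances from F: A:2, B:1, C:2, D:4, E:3.
Sum = 2 + 1 + 2 + 4 + 3 = 12.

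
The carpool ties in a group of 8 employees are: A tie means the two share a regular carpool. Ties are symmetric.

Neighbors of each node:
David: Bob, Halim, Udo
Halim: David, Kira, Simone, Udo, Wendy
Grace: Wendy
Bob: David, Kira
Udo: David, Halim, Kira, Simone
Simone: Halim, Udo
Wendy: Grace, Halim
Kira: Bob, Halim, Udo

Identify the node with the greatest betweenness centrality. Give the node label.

Halim

Unnormalized betweenness of each node: Bob:1/3, David:5/2, Grace:0, Halim:71/6, Kira:5/2, Simone:0, Udo:11/6, Wendy:6.
Halim has the largest value, 71/6, making it the main broker — the node through which the most shortest paths run.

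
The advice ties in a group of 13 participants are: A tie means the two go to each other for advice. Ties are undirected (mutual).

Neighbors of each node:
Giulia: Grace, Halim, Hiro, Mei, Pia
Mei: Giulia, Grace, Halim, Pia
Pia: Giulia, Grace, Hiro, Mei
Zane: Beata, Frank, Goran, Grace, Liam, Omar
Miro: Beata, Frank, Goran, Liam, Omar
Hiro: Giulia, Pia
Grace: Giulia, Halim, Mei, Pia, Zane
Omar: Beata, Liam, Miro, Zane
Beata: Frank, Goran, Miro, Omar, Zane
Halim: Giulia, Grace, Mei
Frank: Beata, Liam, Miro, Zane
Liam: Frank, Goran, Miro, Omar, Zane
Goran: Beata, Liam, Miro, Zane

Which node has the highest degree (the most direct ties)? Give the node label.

Zane

Degrees — Beata:5, Frank:4, Giulia:5, Goran:4, Grace:5, Halim:3, Hiro:2, Liam:5, Mei:4, Miro:5, Omar:4, Pia:4, Zane:6.
The maximum is 6, attained only by Zane.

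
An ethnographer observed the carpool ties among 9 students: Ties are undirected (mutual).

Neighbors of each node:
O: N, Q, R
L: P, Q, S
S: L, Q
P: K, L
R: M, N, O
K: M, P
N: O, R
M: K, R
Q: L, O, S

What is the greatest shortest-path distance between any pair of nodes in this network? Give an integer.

4

Eccentricity of each node (its greatest distance to any other): K:3, L:3, M:4, N:4, O:3, P:4, Q:3, R:3, S:4.
The maximum eccentricity is 4, realized for instance by the pair S–M via S – L – P – K – M. So the diameter is 4.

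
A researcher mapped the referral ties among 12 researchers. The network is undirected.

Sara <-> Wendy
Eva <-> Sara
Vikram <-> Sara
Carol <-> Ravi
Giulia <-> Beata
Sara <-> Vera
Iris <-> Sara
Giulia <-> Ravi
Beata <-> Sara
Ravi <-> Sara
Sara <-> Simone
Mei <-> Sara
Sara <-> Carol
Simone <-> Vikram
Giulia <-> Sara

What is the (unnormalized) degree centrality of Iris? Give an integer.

1

Iris is directly tied to Sara. That is 1 neighbor, so the degree of Iris is 1.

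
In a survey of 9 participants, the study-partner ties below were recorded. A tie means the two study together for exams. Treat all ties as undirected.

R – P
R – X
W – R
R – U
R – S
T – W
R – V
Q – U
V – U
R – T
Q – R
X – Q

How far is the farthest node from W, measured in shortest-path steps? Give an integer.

2

Distances from W: P:2, Q:2, R:1, S:2, T:1, U:2, V:2, X:2.
The largest is 2 (to U, Q, V, X, S, and P), so the eccentricity of W is 2.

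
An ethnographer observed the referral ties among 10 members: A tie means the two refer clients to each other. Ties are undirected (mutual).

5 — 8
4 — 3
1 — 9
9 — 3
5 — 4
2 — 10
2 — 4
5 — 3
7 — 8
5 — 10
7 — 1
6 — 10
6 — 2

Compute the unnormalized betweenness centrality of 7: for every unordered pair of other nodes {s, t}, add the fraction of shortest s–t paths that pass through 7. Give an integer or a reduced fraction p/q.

Pairs whose geodesics pass through 7 — 6–1: 1/3; 10–1: 1/2; 5–1: 1/2; 8–1: 1; 8–9: 1/2.
All other pairs contribute 0.
Summing the contributions gives betweenness(7) = 17/6.

17/6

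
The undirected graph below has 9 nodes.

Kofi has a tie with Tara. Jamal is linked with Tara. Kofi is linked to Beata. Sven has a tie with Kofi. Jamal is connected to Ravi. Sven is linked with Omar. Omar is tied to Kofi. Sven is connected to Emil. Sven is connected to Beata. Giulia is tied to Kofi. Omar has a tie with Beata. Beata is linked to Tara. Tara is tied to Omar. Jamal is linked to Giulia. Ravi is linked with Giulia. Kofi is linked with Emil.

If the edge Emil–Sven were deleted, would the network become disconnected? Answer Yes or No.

Even without that edge, Emil still reaches Sven via Emil – Kofi – Sven, so the network stays connected. Not a bridge.

No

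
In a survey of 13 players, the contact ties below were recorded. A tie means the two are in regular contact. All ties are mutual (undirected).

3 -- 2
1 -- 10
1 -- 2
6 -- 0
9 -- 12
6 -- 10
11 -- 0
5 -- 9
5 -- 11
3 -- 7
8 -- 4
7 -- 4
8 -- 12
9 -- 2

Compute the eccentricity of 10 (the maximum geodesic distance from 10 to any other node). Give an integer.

5

Distances from 10: 0:2, 1:1, 2:2, 3:3, 4:5, 5:4, 6:1, 7:4, 8:5, 9:3, 11:3, 12:4.
The largest is 5 (to 4 and 8), so the eccentricity of 10 is 5.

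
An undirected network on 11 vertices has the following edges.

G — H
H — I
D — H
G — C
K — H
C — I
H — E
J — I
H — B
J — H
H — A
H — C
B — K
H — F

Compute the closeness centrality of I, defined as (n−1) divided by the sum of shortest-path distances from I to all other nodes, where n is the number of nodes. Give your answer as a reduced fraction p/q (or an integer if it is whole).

10/17

Distances from I: A:2, B:2, C:1, D:2, E:2, F:2, G:2, H:1, J:1, K:2. Sum = 17.
n = 11, so closeness = 10/17.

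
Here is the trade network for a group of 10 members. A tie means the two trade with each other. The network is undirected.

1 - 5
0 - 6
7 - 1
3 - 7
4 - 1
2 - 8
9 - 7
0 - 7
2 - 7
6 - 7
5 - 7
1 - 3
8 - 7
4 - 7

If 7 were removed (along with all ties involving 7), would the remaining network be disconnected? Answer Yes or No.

Yes

Removing 7 leaves {1, 3, 4, and 5} with no path to {0 and 6}, so the network splits into 4 components. 7 is a cut vertex.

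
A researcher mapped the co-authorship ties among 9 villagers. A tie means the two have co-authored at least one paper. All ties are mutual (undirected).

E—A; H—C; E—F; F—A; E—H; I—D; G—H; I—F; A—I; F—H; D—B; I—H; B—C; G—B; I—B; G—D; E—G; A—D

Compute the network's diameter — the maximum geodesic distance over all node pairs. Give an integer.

Eccentricity of each node (its greatest distance to any other): A:3, B:2, C:3, D:2, E:2, F:2, G:2, H:2, I:2.
The maximum eccentricity is 3, realized for instance by the pair C–A via C – H – E – A. So the diameter is 3.

3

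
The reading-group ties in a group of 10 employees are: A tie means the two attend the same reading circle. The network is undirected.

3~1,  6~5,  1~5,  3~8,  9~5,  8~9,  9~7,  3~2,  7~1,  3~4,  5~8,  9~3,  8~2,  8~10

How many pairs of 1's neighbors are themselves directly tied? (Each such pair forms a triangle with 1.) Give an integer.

0

1's neighbors are 3, 5, and 7, but none of them are tied to each other, so no triangle contains 1.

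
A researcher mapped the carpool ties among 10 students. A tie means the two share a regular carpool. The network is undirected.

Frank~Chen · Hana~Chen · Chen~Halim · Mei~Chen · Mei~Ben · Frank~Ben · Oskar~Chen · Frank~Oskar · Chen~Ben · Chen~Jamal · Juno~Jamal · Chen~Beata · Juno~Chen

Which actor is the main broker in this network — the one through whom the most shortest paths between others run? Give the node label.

Chen

Unnormalized betweenness of each node: Beata:0, Ben:1/2, Chen:31, Frank:1/2, Halim:0, Hana:0, Jamal:0, Juno:0, Mei:0, Oskar:0.
Chen has the largest value, 31, making it the main broker — the node through which the most shortest paths run.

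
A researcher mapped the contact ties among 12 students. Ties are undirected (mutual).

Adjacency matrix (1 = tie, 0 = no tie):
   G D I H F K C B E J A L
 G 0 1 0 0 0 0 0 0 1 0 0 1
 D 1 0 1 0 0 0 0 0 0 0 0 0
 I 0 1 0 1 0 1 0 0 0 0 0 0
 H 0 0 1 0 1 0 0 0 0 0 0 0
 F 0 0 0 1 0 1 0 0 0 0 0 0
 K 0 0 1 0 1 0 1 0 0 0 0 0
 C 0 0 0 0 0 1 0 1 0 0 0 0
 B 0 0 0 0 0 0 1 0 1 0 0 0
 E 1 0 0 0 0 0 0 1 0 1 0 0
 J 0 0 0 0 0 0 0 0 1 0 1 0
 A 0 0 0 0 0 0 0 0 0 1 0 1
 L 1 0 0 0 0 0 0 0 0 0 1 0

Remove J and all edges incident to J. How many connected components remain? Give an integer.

J's neighbors (A and E) remain reachable from one another through other ties, so the rest of the network stays in one piece.

1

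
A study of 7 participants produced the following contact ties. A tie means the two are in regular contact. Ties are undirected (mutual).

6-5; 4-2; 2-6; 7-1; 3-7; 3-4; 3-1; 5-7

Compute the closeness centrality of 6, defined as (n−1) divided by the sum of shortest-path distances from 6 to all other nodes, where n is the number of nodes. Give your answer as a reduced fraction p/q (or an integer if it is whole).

Distances from 6: 1:3, 2:1, 3:3, 4:2, 5:1, 7:2. Sum = 12.
n = 7, so closeness = 6/12 = 1/2.

1/2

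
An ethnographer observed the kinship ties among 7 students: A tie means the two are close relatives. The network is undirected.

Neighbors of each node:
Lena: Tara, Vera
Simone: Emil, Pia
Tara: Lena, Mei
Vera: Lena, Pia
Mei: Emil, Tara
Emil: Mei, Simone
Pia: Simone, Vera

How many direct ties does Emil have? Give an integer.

2

Emil is directly tied to Mei and Simone. That is 2 neighbors, so the degree of Emil is 2.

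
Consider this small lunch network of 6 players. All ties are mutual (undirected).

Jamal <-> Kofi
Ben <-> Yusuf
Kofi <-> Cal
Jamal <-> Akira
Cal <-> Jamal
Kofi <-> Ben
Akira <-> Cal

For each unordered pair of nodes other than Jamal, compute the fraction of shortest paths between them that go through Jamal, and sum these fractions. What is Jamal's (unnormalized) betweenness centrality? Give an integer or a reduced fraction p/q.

Pairs whose geodesics pass through Jamal — Kofi–Akira: 1/2; Yusuf–Akira: 1/2; Ben–Akira: 1/2.
All other pairs contribute 0.
Summing the contributions gives betweenness(Jamal) = 3/2.

3/2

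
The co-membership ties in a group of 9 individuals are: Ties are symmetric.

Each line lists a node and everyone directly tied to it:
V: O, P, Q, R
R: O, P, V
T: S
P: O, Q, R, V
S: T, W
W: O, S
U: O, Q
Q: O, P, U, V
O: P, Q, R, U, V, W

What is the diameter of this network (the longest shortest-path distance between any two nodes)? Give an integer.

4

Eccentricity of each node (its greatest distance to any other): O:3, P:4, Q:4, R:4, S:3, T:4, U:4, V:4, W:2.
The maximum eccentricity is 4, realized for instance by the pair Q–T via Q – O – W – S – T. So the diameter is 4.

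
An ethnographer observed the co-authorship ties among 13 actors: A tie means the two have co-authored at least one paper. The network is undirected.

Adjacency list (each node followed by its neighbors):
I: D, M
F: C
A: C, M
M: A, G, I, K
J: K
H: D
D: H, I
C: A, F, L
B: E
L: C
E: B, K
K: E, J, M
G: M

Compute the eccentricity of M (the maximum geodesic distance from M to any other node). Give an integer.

3

Distances from M: A:1, B:3, C:2, D:2, E:2, F:3, G:1, H:3, I:1, J:2, K:1, L:3.
The largest is 3 (to F, L, B, and H), so the eccentricity of M is 3.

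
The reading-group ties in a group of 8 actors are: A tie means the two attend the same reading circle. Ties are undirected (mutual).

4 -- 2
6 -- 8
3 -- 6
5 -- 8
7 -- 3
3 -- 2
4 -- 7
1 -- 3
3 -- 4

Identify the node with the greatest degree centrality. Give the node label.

3

Degrees — 1:1, 2:2, 3:5, 4:3, 5:1, 6:2, 7:2, 8:2.
The maximum is 5, attained only by 3.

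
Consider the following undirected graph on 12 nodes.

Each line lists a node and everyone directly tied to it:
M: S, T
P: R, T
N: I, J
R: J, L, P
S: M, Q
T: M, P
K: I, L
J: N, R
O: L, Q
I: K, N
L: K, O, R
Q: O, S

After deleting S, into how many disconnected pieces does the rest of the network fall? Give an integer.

1

S's neighbors (M and Q) remain reachable from one another through other ties, so the rest of the network stays in one piece.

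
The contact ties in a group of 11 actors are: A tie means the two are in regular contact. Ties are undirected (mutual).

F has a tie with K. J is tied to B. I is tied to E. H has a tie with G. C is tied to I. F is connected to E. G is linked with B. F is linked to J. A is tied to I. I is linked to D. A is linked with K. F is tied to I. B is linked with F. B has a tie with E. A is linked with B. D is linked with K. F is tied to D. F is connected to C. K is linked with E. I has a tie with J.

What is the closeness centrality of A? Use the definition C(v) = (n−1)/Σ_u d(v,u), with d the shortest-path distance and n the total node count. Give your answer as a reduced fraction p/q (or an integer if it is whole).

5/9

Distances from A: B:1, C:2, D:2, E:2, F:2, G:2, H:3, I:1, J:2, K:1. Sum = 18.
n = 11, so closeness = 10/18 = 5/9.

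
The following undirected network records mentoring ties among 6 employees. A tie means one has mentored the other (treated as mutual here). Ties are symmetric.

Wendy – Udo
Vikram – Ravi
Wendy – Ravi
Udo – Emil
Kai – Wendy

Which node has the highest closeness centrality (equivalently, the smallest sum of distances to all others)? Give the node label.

Farness (sum of distances to all others) for each node — Emil:13, Kai:11, Ravi:9, Udo:9, Vikram:13, Wendy:7.
The smallest farness is 7, for Wendy, so Wendy has the highest closeness.

Wendy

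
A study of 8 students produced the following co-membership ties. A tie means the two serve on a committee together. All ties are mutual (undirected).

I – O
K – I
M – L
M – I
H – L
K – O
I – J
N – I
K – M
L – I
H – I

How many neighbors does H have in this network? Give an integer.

2

H is directly tied to I and L. That is 2 neighbors, so the degree of H is 2.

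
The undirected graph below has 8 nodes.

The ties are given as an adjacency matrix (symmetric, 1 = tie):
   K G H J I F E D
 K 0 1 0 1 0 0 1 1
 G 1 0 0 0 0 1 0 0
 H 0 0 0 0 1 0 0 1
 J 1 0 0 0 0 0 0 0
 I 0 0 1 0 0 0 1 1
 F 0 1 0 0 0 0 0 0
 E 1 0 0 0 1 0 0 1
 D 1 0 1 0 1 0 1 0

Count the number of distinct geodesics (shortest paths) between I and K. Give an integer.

2

The shortest distance is 2. The length-2 paths are: I–E–K; I–D–K.
That gives 2 distinct shortest paths.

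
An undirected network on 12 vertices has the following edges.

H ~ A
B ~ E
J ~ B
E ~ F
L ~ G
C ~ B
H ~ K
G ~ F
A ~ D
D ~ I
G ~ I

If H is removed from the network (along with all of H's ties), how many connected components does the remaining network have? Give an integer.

2

Without H, the remaining ties split the others into: {A, B, C, D, E, F, G, I, J, L}; {K}.
That's 2 separate components.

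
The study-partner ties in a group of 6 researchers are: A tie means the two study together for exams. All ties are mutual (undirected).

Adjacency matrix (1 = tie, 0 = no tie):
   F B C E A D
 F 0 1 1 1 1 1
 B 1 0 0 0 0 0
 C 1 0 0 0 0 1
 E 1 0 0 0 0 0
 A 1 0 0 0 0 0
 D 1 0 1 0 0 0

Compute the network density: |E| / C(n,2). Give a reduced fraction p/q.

2/5

There are 6 edges and 6 nodes, so the maximum possible is C(6,2) = 15.
Density = 6/15 = 2/5.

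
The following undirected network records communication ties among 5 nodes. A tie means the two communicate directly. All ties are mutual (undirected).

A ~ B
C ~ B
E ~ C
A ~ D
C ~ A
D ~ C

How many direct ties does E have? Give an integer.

E is directly tied to C. That is 1 neighbor, so the degree of E is 1.

1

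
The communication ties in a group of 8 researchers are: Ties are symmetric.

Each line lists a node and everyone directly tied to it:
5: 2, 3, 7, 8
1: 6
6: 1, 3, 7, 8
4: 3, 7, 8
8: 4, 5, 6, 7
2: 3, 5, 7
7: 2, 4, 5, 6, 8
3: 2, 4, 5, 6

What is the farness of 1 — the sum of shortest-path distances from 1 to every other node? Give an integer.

16

Distances from 1: 2:3, 3:2, 4:3, 5:3, 6:1, 7:2, 8:2.
Sum = 3 + 2 + 3 + 3 + 1 + 2 + 2 = 16.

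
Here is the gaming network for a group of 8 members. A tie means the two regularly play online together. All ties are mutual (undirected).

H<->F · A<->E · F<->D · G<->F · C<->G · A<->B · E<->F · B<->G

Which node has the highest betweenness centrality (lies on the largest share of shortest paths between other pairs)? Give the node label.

F

Unnormalized betweenness of each node: A:1, B:2, C:0, D:0, E:3, F:13, G:9, H:0.
F has the largest value, 13, making it the main broker — the node through which the most shortest paths run.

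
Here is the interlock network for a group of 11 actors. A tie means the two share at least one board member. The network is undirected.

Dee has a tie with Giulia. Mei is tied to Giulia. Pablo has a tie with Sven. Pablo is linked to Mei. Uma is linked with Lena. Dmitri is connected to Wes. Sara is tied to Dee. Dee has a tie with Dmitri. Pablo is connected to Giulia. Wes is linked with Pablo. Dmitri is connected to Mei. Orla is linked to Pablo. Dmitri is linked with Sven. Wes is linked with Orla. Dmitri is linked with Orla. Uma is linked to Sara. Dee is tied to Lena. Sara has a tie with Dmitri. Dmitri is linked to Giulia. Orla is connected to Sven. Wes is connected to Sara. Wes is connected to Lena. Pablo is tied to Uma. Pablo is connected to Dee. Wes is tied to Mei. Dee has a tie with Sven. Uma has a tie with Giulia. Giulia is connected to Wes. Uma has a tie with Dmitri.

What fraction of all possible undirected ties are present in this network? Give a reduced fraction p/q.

There are 29 edges and 11 nodes, so the maximum possible is C(11,2) = 55.
Density = 29/55.

29/55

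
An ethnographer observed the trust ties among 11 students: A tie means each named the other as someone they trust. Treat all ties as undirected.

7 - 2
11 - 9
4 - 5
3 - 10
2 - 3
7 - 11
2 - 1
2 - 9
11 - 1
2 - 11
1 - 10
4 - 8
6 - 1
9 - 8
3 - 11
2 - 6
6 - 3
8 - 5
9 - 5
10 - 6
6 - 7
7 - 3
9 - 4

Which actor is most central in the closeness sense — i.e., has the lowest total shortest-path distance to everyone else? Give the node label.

Farness (sum of distances to all others) for each node — 1:19, 2:14, 3:18, 4:23, 5:23, 6:18, 7:19, 8:23, 9:16, 10:24, 11:15.
The smallest farness is 14, for 2, so 2 has the highest closeness.

2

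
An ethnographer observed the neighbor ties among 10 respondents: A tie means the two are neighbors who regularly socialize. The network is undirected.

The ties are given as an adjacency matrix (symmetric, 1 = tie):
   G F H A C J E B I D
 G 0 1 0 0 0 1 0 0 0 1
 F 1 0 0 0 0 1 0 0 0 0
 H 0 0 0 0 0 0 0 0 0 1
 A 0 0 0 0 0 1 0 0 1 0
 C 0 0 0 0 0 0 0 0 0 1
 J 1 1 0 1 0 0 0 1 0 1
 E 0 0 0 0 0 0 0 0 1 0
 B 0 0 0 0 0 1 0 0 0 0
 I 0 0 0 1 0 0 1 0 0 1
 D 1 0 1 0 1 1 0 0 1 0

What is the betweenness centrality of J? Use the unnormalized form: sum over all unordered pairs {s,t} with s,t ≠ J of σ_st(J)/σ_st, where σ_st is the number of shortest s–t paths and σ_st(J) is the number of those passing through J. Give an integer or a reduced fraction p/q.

43/3

Pairs whose geodesics pass through J — G–A: 1; G–B: 1; F–H: 1/2; F–A: 1; F–C: 1/2; F–E: 2/3; F–B: 1; F–I: 2/3; F–D: 1/2; H–A: 1/2; H–B: 1; A–C: 1/2; A–B: 1; A–D: 1/2 … (+4 more pairs).
All other pairs contribute 0.
Summing the contributions gives betweenness(J) = 43/3.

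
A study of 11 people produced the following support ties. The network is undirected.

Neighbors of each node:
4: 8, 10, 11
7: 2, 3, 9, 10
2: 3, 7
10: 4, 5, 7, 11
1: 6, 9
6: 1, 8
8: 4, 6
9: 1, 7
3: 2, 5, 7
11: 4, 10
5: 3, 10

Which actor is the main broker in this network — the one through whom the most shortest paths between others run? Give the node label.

7

Unnormalized betweenness of each node: 1:5, 2:0, 3:5/2, 4:19/2, 5:2, 6:7/2, 7:37/2, 8:11/2, 9:17/2, 10:17, 11:0.
7 has the largest value, 37/2, making it the main broker — the node through which the most shortest paths run.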